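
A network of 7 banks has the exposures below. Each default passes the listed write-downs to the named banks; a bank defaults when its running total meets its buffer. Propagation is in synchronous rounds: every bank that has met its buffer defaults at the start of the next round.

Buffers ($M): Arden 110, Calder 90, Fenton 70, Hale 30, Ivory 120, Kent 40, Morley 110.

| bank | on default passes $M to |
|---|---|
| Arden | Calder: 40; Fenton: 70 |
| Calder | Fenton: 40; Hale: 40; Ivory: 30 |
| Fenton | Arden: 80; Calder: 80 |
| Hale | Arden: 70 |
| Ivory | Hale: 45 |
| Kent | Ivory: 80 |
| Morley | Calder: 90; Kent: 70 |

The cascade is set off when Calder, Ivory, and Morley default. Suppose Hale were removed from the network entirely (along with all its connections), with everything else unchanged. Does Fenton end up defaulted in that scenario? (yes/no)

no

With Hale removed:
Round 1 — Calder, Ivory, Morley default (initial).
  Fenton: +40 → 40 < 70
  Kent: +70 → 70 ≥ 40
Round 2 — Kent defaults.
No further defaults.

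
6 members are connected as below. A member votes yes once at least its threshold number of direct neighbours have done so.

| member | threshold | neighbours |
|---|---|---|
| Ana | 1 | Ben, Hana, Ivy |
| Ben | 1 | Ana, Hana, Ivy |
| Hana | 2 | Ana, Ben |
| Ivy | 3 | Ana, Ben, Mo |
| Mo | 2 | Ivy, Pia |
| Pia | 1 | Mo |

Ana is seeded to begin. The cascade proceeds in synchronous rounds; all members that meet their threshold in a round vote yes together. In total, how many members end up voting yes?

3

Round 1 — Ana votes yes (initial).
Round 2 — checking thresholds:
  Ben: 1 of 3 neighbours ≥ 1, votes yes.
  Hana: 1 of 2 neighbours < 2, holds.
  Ivy: 1 of 3 neighbours < 3, holds.
Round 3 — checking thresholds:
  Hana: 2 of 2 neighbours ≥ 2, votes yes.
  Ivy: 2 of 3 neighbours < 3, holds.
Round 4 — no new yes votes; cascade stops.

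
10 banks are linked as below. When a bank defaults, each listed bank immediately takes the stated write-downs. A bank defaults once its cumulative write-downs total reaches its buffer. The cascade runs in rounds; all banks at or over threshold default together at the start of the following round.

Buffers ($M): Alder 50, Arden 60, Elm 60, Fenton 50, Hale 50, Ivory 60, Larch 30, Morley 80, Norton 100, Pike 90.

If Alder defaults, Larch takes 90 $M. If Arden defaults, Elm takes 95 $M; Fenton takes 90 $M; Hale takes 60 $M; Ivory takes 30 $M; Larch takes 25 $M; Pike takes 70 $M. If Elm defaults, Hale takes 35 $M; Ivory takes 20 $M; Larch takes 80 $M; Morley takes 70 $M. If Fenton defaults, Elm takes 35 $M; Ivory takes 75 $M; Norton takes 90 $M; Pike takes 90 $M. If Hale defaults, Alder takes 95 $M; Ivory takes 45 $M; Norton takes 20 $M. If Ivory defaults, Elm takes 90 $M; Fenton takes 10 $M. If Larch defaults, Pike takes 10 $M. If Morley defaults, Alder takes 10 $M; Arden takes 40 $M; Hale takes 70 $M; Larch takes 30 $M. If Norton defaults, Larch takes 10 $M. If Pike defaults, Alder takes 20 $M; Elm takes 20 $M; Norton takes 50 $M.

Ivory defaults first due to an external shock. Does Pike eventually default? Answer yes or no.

no

Round 1 — Ivory defaults (initial).
  Elm: +90 → 90 ≥ 60
  Fenton: +10 → 10 < 50
Round 2 — Elm defaults.
  Hale: +35 → 35 < 50
  Larch: +80 → 80 ≥ 30
  Morley: +70 → 70 < 80
Round 3 — Larch defaults.
  Pike: +10 → 10 < 90
No further defaults.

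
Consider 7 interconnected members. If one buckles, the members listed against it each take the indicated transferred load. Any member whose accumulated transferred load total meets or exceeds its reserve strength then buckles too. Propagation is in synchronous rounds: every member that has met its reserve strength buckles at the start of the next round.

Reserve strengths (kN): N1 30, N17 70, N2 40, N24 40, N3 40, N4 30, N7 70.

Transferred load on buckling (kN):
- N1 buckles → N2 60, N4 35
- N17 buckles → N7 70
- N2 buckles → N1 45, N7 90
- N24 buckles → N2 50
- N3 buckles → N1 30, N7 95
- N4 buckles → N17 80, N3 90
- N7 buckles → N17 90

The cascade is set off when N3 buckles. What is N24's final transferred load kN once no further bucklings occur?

Round 1 — N3 buckles (initial).
  N1: +30 → 30 ≥ 30
  N7: +95 → 95 ≥ 70
Round 2 — N1, N7 buckle.
  N17: +90 → 90 ≥ 70
  N2: +60 → 60 ≥ 40
  N4: +35 → 35 ≥ 30
Round 3 — N17, N2, N4 buckle.
No further bucklings.

0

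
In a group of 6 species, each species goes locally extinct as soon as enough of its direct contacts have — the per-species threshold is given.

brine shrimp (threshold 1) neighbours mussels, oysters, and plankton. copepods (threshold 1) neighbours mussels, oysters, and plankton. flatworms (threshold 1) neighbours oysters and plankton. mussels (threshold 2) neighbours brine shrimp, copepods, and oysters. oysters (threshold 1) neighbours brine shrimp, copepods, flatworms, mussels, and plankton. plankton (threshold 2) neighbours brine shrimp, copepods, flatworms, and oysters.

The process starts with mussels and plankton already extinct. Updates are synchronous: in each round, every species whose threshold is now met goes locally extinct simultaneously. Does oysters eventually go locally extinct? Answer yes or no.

yes

Round 1 — mussels, plankton go locally extinct (initial).
Round 2 — checking thresholds:
  brine shrimp: 2 of 3 neighbours ≥ 1, goes locally extinct.
  copepods: 2 of 3 neighbours ≥ 1, goes locally extinct.
  flatworms: 1 of 2 neighbours ≥ 1, goes locally extinct.
  oysters: 2 of 5 neighbours ≥ 1, goes locally extinct.
Round 3 — no new extinctions; cascade stops.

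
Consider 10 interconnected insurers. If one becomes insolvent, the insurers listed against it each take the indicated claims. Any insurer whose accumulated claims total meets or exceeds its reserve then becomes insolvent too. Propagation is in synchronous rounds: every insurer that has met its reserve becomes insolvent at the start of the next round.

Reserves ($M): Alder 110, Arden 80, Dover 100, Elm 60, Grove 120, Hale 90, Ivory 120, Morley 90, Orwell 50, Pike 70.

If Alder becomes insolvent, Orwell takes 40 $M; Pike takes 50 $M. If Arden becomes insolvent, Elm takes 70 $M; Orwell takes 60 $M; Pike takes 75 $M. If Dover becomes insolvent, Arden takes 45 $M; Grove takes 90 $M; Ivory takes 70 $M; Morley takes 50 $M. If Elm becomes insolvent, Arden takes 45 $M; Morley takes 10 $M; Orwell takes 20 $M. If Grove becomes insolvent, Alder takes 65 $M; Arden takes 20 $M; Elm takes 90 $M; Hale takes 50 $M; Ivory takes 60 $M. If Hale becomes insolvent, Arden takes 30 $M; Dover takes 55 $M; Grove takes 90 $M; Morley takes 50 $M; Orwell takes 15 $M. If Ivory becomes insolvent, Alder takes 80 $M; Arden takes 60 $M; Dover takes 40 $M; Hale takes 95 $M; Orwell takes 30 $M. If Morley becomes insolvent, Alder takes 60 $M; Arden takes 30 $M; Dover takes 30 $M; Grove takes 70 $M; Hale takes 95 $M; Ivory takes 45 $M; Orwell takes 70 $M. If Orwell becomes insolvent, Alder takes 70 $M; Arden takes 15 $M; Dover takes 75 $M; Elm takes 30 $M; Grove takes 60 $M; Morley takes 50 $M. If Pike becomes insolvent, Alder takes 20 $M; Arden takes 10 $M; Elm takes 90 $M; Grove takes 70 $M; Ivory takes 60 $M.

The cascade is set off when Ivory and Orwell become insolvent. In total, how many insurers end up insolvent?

Round 1 — Ivory, Orwell become insolvent (initial).
  Alder: +80+70 → 150 ≥ 110
  Arden: +60+15 → 75 < 80
  Dover: +40+75 → 115 ≥ 100
  Elm: +30 → 30 < 60
  Grove: +60 → 60 < 120
  Hale: +95 → 95 ≥ 90
  Morley: +50 → 50 < 90
Round 2 — Alder, Dover, Hale become insolvent.
  Arden: +45+30 → 150 ≥ 80
  Grove: +90+90 → 240 ≥ 120
  Morley: +50+50 → 150 ≥ 90
  Pike: +50 → 50 < 70
Round 3 — Arden, Grove, Morley become insolvent.
  Elm: +70+90 → 190 ≥ 60
  Pike: +75 → 125 ≥ 70
Round 4 — Elm, Pike become insolvent.
No further insolvencies.

10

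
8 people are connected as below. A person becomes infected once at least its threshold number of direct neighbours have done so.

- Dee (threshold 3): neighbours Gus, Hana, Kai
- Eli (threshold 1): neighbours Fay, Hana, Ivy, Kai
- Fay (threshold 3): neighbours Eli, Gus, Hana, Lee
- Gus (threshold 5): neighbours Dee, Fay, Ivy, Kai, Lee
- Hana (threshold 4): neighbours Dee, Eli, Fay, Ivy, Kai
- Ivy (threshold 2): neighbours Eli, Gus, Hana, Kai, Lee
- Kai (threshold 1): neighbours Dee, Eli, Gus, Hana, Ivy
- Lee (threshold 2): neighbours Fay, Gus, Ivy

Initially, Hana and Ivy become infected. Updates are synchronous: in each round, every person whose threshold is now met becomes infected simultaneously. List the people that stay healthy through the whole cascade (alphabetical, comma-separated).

Dee, Fay, Gus, Lee

Round 1 — Hana, Ivy become infected (initial).
Round 2 — checking thresholds:
  Dee: 1 of 3 neighbours < 3, not yet.
  Eli: 2 of 4 neighbours ≥ 1, becomes infected.
  Fay: 1 of 4 neighbours < 3, not yet.
  Gus: 1 of 5 neighbours < 5, not yet.
  Kai: 2 of 5 neighbours ≥ 1, becomes infected.
  Lee: 1 of 3 neighbours < 2, not yet.
Round 3 — no new infections; cascade stops.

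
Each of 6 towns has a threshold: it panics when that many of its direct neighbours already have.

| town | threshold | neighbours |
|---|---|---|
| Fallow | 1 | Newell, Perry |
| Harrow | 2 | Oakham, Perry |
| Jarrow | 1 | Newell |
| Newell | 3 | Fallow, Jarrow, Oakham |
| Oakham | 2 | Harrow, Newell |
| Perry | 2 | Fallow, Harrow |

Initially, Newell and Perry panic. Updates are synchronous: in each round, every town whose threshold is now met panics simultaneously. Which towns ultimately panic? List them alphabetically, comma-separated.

Fallow, Jarrow, Newell, Perry

Round 1 — Newell, Perry panic (initial).
Round 2 — checking thresholds:
  Fallow: 2 of 2 neighbours ≥ 1, panics.
  Harrow: 1 of 2 neighbours < 2, holds.
  Jarrow: 1 of 1 neighbours ≥ 1, panics.
  Oakham: 1 of 2 neighbours < 2, holds.
Round 3 — no new panics; cascade stops.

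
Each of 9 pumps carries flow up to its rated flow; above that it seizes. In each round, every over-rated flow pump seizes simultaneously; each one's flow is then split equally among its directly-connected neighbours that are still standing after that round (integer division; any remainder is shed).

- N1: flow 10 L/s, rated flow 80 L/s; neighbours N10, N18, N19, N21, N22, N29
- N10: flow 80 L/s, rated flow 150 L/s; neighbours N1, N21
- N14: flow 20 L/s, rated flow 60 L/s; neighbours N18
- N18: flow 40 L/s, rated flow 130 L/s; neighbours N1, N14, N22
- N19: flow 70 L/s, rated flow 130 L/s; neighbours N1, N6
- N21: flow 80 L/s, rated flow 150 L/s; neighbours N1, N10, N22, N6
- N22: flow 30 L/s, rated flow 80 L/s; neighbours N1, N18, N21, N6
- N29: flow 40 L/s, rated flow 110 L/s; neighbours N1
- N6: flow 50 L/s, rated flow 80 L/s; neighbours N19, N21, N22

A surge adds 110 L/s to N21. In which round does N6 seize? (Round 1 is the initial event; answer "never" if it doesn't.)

Round 1 — N21 at 190 > 150. N21 seizes.
  N21 sheds 190 L/s to N1, N10, N22, N6: 47 each (2 lost).
    N1: 10+47 = 57 ≤ 80
    N10: 80+47 = 127 ≤ 150
    N22: 30+47 = 77 ≤ 80
    N6: 50+47 = 97 > 80
Round 2 — N6 seizes.
  N6 sheds 97 L/s to N19, N22: 48 each (1 lost).
    N19: 70+48 = 118 ≤ 130
    N22: 77+48 = 125 > 80
Round 3 — N22 seizes.
  N22 sheds 125 L/s to N1, N18: 62 each (1 lost).
    N1: 57+62 = 119 > 80
    N18: 40+62 = 102 ≤ 130
Round 4 — N1 seizes.
  N1 sheds 119 L/s to N10, N18, N19, N29: 29 each (3 lost).
    N10: 127+29 = 156 > 150
    N18: 102+29 = 131 > 130
    N19: 118+29 = 147 > 130
    N29: 40+29 = 69 ≤ 110
Round 5 — N10, N18, N19 seize.
  N10 sheds 156 L/s: no online neighbours, lost.
  N18 sheds 131 L/s to N14: 131 each.
    N14: 20+131 = 151 > 60
  N19 sheds 147 L/s: no online neighbours, lost.
Round 6 — N14 seizes.
  N14 sheds 151 L/s: no online neighbours, lost.
No further seizures.

2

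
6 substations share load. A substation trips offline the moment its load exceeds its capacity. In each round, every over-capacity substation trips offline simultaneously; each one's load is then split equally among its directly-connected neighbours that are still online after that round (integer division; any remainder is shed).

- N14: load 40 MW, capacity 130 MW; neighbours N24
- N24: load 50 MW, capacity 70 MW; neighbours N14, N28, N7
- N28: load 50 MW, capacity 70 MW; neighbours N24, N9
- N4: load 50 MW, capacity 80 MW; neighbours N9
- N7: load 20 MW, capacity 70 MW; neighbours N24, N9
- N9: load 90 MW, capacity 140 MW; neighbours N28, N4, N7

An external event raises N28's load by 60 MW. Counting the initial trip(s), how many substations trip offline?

Round 1 — N28 at 110 > 70. N28 trips offline.
  N28 sheds 110 MW to N24, N9: 55 each.
    N24: 50+55 = 105 > 70
    N9: 90+55 = 145 > 140
Round 2 — N24, N9 trip offline.
  N24 sheds 105 MW to N14, N7: 52 each (1 lost).
    N14: 40+52 = 92 ≤ 130
    N7: 20+52 = 72 > 70
  N9 sheds 145 MW to N4, N7: 72 each (1 lost).
    N4: 50+72 = 122 > 80
    N7: 72+72 = 144 > 70
Round 3 — N4, N7 trip offline.
  N4 sheds 122 MW: no online neighbours, lost.
  N7 sheds 144 MW: no online neighbours, lost.
No further trips.

5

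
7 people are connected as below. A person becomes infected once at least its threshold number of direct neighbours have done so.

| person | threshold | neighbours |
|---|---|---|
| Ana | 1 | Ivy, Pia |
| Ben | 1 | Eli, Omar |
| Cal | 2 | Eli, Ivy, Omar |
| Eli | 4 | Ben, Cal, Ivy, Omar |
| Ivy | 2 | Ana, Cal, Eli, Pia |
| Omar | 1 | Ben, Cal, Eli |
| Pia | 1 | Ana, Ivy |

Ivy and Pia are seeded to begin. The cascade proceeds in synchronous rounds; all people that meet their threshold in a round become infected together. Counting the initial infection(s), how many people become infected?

Round 1 — Ivy, Pia become infected (initial).
Round 2 — checking thresholds:
  Ana: 2 of 2 neighbours ≥ 1, becomes infected.
  Cal: 1 of 3 neighbours < 2, not yet.
  Eli: 1 of 4 neighbours < 4, not yet.
Round 3 — no new infections; cascade stops.

3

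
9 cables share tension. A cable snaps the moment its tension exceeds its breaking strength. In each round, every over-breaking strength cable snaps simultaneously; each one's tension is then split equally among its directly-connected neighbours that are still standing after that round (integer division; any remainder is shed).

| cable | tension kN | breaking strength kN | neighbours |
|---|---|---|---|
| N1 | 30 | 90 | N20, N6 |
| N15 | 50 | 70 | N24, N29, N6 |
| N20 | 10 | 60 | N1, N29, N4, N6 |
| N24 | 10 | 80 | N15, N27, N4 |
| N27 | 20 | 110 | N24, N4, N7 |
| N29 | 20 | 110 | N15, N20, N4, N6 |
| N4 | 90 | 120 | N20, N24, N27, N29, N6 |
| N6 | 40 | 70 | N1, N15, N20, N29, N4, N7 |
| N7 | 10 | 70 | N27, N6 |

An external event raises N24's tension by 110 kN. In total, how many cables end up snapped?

7

Round 1 — N24 at 120 > 80. N24 snaps.
  N24 sheds 120 kN to N15, N27, N4: 40 each.
    N15: 50+40 = 90 > 70
    N27: 20+40 = 60 ≤ 110
    N4: 90+40 = 130 > 120
Round 2 — N15, N4 snap.
  N15 sheds 90 kN to N29, N6: 45 each.
    N29: 20+45 = 65 ≤ 110
    N6: 40+45 = 85 > 70
  N4 sheds 130 kN to N20, N27, N29, N6: 32 each (2 lost).
    N20: 10+32 = 42 ≤ 60
    N27: 60+32 = 92 ≤ 110
    N29: 65+32 = 97 ≤ 110
    N6: 85+32 = 117 > 70
Round 3 — N6 snaps.
  N6 sheds 117 kN to N1, N20, N29, N7: 29 each (1 lost).
    N1: 30+29 = 59 ≤ 90
    N20: 42+29 = 71 > 60
    N29: 97+29 = 126 > 110
    N7: 10+29 = 39 ≤ 70
Round 4 — N20, N29 snap.
  N20 sheds 71 kN to N1: 71 each.
    N1: 59+71 = 130 > 90
  N29 sheds 126 kN: no online neighbours, lost.
Round 5 — N1 snaps.
  N1 sheds 130 kN: no online neighbours, lost.
No further breaks.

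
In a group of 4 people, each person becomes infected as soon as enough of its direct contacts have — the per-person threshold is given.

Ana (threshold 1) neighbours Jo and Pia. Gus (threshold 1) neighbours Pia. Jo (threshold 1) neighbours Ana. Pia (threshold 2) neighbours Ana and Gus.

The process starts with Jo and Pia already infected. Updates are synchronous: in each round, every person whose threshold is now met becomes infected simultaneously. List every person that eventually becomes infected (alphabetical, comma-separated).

Ana, Gus, Jo, Pia

Round 1 — Jo, Pia become infected (initial).
Round 2 — checking thresholds:
  Ana: 2 of 2 neighbours ≥ 1, becomes infected.
  Gus: 1 of 1 neighbours ≥ 1, becomes infected.
Round 3 — no new infections; cascade stops.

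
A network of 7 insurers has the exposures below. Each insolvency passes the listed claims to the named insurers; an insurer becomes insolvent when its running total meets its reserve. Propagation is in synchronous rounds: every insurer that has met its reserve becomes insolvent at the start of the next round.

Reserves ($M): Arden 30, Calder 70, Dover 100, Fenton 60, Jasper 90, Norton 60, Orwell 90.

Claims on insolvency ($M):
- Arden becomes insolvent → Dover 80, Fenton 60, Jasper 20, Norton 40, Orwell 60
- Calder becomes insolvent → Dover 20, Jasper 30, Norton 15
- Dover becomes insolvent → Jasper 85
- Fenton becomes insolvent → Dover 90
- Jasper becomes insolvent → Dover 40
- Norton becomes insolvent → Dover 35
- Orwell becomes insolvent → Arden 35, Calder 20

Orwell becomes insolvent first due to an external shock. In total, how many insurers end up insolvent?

Round 1 — Orwell becomes insolvent (initial).
  Arden: +35 → 35 ≥ 30
  Calder: +20 → 20 < 70
Round 2 — Arden becomes insolvent.
  Dover: +80 → 80 < 100
  Fenton: +60 → 60 ≥ 60
  Jasper: +20 → 20 < 90
  Norton: +40 → 40 < 60
Round 3 — Fenton becomes insolvent.
  Dover: +90 → 170 ≥ 100
Round 4 — Dover becomes insolvent.
  Jasper: +85 → 105 ≥ 90
Round 5 — Jasper becomes insolvent.
No further insolvencies.

5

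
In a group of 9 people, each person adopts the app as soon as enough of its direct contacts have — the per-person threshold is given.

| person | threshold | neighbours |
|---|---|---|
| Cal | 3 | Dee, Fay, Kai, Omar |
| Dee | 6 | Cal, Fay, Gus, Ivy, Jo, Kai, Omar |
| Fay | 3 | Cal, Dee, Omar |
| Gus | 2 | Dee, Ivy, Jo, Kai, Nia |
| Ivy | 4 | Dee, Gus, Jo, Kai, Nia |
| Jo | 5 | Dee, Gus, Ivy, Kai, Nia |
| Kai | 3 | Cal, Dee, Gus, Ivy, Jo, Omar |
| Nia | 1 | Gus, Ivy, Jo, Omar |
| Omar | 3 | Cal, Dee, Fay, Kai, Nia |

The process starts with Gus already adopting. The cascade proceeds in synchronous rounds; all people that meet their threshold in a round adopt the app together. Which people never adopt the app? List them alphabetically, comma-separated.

Cal, Dee, Fay, Ivy, Jo, Kai, Omar

Round 1 — Gus adopts the app (initial).
Round 2 — checking thresholds:
  Dee: 1 of 7 neighbours < 6, below threshold.
  Ivy: 1 of 5 neighbours < 4, below threshold.
  Jo: 1 of 5 neighbours < 5, below threshold.
  Kai: 1 of 6 neighbours < 3, below threshold.
  Nia: 1 of 4 neighbours ≥ 1, adopts the app.
Round 3 — no new adoptions; cascade stops.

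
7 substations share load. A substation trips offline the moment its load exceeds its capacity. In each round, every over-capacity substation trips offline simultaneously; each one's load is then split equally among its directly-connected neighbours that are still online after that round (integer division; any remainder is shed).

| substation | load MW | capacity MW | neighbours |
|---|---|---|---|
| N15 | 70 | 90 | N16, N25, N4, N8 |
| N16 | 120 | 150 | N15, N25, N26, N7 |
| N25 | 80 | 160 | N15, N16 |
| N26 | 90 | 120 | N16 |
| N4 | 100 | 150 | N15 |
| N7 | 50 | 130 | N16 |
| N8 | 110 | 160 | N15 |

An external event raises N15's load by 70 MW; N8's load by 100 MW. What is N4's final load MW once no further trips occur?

Round 1 — N15 at 140 > 90; N8 at 210 > 160. N15, N8 trip offline.
  N15 sheds 140 MW to N16, N25, N4: 46 each (2 lost).
    N16: 120+46 = 166 > 150
    N25: 80+46 = 126 ≤ 160
    N4: 100+46 = 146 ≤ 150
  N8 sheds 210 MW: no online neighbours, lost.
Round 2 — N16 trips offline.
  N16 sheds 166 MW to N25, N26, N7: 55 each (1 lost).
    N25: 126+55 = 181 > 160
    N26: 90+55 = 145 > 120
    N7: 50+55 = 105 ≤ 130
Round 3 — N25, N26 trip offline.
  N25 sheds 181 MW: no online neighbours, lost.
  N26 sheds 145 MW: no online neighbours, lost.
No further trips.

146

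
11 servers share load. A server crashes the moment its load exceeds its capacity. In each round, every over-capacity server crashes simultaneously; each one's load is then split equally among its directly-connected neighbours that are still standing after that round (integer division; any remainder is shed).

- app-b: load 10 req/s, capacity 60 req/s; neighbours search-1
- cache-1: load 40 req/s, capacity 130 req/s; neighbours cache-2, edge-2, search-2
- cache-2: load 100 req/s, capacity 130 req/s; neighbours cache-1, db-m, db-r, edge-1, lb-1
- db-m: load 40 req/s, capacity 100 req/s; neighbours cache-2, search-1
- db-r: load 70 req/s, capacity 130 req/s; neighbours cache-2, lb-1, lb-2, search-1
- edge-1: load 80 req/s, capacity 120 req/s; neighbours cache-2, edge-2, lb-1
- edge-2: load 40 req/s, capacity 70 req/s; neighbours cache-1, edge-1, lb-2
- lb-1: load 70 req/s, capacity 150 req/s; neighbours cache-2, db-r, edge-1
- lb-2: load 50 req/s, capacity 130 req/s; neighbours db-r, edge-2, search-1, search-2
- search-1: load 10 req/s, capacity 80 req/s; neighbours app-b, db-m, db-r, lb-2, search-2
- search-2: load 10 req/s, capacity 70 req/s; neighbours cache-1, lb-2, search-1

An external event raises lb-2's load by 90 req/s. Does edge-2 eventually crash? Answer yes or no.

yes

Round 1 — lb-2 at 140 > 130. lb-2 crashes.
  lb-2 sheds 140 req/s to db-r, edge-2, search-1, search-2: 35 each.
    db-r: 70+35 = 105 ≤ 130
    edge-2: 40+35 = 75 > 70
    search-1: 10+35 = 45 ≤ 80
    search-2: 10+35 = 45 ≤ 70
Round 2 — edge-2 crashes.
  edge-2 sheds 75 req/s to cache-1, edge-1: 37 each (1 lost).
    cache-1: 40+37 = 77 ≤ 130
    edge-1: 80+37 = 117 ≤ 120
No further crashes.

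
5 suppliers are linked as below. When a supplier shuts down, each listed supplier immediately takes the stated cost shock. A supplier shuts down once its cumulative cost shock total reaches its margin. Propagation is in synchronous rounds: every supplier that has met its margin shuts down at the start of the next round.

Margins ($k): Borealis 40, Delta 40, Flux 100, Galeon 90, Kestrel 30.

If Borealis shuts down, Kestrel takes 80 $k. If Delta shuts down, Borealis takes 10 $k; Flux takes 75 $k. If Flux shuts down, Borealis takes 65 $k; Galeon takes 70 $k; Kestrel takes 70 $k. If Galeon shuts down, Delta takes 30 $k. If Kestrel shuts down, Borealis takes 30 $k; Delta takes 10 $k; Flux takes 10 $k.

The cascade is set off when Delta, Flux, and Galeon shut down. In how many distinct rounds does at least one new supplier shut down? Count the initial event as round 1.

2

Round 1 — Delta, Flux, Galeon shut down (initial).
  Borealis: +10+65 → 75 ≥ 40
  Kestrel: +70 → 70 ≥ 30
Round 2 — Borealis, Kestrel shut down.
No further shutdowns.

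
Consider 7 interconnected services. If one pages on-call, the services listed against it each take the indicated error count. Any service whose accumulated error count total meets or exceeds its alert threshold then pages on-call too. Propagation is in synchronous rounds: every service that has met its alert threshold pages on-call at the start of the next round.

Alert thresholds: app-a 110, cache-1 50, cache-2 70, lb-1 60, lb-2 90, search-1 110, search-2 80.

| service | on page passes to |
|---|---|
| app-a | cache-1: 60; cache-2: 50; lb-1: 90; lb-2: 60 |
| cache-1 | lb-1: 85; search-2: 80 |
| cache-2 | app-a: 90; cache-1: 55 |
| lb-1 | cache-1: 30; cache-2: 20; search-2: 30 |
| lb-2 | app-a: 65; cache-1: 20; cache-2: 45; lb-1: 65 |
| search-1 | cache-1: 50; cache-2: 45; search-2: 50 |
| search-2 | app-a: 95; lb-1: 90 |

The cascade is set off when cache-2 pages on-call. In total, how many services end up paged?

Round 1 — cache-2 pages on-call (initial).
  app-a: +90 → 90 < 110
  cache-1: +55 → 55 ≥ 50
Round 2 — cache-1 pages on-call.
  lb-1: +85 → 85 ≥ 60
  search-2: +80 → 80 ≥ 80
Round 3 — lb-1, search-2 page on-call.
  app-a: +95 → 185 ≥ 110
Round 4 — app-a pages on-call.
  lb-2: +60 → 60 < 90
No further pages.

5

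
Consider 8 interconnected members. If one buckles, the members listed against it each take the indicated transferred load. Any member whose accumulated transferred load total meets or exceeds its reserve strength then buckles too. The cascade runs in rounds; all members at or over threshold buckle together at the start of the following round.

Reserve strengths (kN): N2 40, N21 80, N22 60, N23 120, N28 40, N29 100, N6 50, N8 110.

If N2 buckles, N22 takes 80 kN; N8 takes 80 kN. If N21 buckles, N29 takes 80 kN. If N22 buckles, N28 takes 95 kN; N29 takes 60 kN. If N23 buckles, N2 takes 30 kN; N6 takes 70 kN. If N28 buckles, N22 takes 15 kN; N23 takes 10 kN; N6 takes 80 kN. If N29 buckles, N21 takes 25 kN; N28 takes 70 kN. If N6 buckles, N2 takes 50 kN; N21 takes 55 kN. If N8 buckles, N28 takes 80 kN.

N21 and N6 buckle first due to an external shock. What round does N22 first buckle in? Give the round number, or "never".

3

Round 1 — N21, N6 buckle (initial).
  N2: +50 → 50 ≥ 40
  N29: +80 → 80 < 100
Round 2 — N2 buckles.
  N22: +80 → 80 ≥ 60
  N8: +80 → 80 < 110
Round 3 — N22 buckles.
  N28: +95 → 95 ≥ 40
  N29: +60 → 140 ≥ 100
Round 4 — N28, N29 buckle.
  N23: +10 → 10 < 120
No further bucklings.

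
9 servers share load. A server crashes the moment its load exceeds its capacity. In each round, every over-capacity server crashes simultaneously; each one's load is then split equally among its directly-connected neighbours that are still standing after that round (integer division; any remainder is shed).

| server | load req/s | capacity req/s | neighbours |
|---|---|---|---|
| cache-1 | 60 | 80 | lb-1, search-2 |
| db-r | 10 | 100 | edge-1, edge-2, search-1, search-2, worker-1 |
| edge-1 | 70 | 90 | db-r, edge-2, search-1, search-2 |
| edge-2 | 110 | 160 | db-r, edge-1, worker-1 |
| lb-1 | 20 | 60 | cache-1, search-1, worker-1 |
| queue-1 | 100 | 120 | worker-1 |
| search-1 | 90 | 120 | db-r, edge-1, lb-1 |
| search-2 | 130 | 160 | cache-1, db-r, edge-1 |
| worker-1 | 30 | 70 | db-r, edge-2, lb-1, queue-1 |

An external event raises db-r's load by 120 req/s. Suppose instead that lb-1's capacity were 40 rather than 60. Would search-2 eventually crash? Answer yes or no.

With lb-1's capacity at 40:
Round 1 — db-r at 130 > 100. db-r crashes.
  db-r sheds 130 req/s to edge-1, edge-2, search-1, search-2, worker-1: 26 each.
    edge-1: 70+26 = 96 > 90
    edge-2: 110+26 = 136 ≤ 160
    search-1: 90+26 = 116 ≤ 120
    search-2: 130+26 = 156 ≤ 160
    worker-1: 30+26 = 56 ≤ 70
Round 2 — edge-1 crashes.
  edge-1 sheds 96 req/s to edge-2, search-1, search-2: 32 each.
    edge-2: 136+32 = 168 > 160
    search-1: 116+32 = 148 > 120
    search-2: 156+32 = 188 > 160
Round 3 — edge-2, search-1, search-2 crash.
  edge-2 sheds 168 req/s to worker-1: 168 each.
    worker-1: 56+168 = 224 > 70
  search-1 sheds 148 req/s to lb-1: 148 each.
    lb-1: 20+148 = 168 > 40
  search-2 sheds 188 req/s to cache-1: 188 each.
    cache-1: 60+188 = 248 > 80
Round 4 — cache-1, lb-1, worker-1 crash.
  cache-1 sheds 248 req/s: no online neighbours, lost.
  lb-1 sheds 168 req/s: no online neighbours, lost.
  worker-1 sheds 224 req/s to queue-1: 224 each.
    queue-1: 100+224 = 324 > 120
Round 5 — queue-1 crashes.
  queue-1 sheds 324 req/s: no online neighbours, lost.
No further crashes.

yes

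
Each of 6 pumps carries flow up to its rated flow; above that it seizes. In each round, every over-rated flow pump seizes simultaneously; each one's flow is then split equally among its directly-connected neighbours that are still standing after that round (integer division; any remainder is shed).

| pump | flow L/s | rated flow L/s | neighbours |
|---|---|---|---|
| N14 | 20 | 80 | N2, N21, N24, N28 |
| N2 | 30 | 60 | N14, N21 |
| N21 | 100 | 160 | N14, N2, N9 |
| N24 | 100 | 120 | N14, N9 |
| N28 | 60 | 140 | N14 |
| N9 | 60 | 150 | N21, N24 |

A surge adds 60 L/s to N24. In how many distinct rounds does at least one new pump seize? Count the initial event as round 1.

Round 1 — N24 at 160 > 120. N24 seizes.
  N24 sheds 160 L/s to N14, N9: 80 each.
    N14: 20+80 = 100 > 80
    N9: 60+80 = 140 ≤ 150
Round 2 — N14 seizes.
  N14 sheds 100 L/s to N2, N21, N28: 33 each (1 lost).
    N2: 30+33 = 63 > 60
    N21: 100+33 = 133 ≤ 160
    N28: 60+33 = 93 ≤ 140
Round 3 — N2 seizes.
  N2 sheds 63 L/s to N21: 63 each.
    N21: 133+63 = 196 > 160
Round 4 — N21 seizes.
  N21 sheds 196 L/s to N9: 196 each.
    N9: 140+196 = 336 > 150
Round 5 — N9 seizes.
  N9 sheds 336 L/s: no online neighbours, lost.
No further seizures.

5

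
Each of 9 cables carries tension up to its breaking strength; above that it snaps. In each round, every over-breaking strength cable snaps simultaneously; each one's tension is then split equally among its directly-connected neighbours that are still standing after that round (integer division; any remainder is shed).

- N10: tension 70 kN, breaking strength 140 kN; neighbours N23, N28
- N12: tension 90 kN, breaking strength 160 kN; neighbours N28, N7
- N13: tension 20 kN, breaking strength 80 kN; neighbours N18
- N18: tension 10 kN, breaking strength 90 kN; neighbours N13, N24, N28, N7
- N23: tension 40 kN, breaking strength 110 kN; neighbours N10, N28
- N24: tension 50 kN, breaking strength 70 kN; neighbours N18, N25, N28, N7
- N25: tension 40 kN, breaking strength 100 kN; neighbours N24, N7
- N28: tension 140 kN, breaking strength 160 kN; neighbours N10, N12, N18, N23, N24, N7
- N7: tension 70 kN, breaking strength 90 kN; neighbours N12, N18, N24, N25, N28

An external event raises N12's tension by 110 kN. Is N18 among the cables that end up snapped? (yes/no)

Round 1 — N12 at 200 > 160. N12 snaps.
  N12 sheds 200 kN to N28, N7: 100 each.
    N28: 140+100 = 240 > 160
    N7: 70+100 = 170 > 90
Round 2 — N28, N7 snap.
  N28 sheds 240 kN to N10, N18, N23, N24: 60 each.
    N10: 70+60 = 130 ≤ 140
    N18: 10+60 = 70 ≤ 90
    N23: 40+60 = 100 ≤ 110
    N24: 50+60 = 110 > 70
  N7 sheds 170 kN to N18, N24, N25: 56 each (2 lost).
    N18: 70+56 = 126 > 90
    N24: 110+56 = 166 > 70
    N25: 40+56 = 96 ≤ 100
Round 3 — N18, N24 snap.
  N18 sheds 126 kN to N13: 126 each.
    N13: 20+126 = 146 > 80
  N24 sheds 166 kN to N25: 166 each.
    N25: 96+166 = 262 > 100
Round 4 — N13, N25 snap.
  N13 sheds 146 kN: no online neighbours, lost.
  N25 sheds 262 kN: no online neighbours, lost.
No further breaks.

yes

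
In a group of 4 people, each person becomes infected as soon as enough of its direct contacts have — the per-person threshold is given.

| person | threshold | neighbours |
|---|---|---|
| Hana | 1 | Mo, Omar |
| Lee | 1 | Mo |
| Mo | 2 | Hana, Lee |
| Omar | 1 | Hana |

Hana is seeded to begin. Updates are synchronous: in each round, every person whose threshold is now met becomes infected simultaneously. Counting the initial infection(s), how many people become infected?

2

Round 1 — Hana becomes infected (initial).
Round 2 — checking thresholds:
  Mo: 1 of 2 neighbours < 2, holds.
  Omar: 1 of 1 neighbours ≥ 1, becomes infected.
Round 3 — no new infections; cascade stops.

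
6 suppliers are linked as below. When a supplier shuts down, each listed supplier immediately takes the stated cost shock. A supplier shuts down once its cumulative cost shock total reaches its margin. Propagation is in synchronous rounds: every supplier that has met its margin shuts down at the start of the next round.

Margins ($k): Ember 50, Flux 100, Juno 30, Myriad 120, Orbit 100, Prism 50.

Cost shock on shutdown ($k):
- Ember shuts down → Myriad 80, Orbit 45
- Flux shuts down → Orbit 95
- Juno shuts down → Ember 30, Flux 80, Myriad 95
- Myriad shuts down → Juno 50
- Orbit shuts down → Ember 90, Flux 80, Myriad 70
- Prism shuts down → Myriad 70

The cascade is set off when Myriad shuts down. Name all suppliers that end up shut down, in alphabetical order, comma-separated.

Juno, Myriad

Round 1 — Myriad shuts down (initial).
  Juno: +50 → 50 ≥ 30
Round 2 — Juno shuts down.
  Ember: +30 → 30 < 50
  Flux: +80 → 80 < 100
No further shutdowns.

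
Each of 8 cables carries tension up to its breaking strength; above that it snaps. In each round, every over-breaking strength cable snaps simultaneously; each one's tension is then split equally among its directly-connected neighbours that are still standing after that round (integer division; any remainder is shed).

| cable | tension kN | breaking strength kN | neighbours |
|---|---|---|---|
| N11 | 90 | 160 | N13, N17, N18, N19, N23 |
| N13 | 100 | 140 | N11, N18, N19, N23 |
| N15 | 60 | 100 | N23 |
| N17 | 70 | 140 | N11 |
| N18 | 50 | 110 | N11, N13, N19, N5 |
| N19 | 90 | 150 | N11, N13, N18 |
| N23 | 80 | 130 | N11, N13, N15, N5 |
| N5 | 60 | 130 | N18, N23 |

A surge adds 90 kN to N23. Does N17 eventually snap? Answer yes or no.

no

Round 1 — N23 at 170 > 130. N23 snaps.
  N23 sheds 170 kN to N11, N13, N15, N5: 42 each (2 lost).
    N11: 90+42 = 132 ≤ 160
    N13: 100+42 = 142 > 140
    N15: 60+42 = 102 > 100
    N5: 60+42 = 102 ≤ 130
Round 2 — N13, N15 snap.
  N13 sheds 142 kN to N11, N18, N19: 47 each (1 lost).
    N11: 132+47 = 179 > 160
    N18: 50+47 = 97 ≤ 110
    N19: 90+47 = 137 ≤ 150
  N15 sheds 102 kN: no online neighbours, lost.
Round 3 — N11 snaps.
  N11 sheds 179 kN to N17, N18, N19: 59 each (2 lost).
    N17: 70+59 = 129 ≤ 140
    N18: 97+59 = 156 > 110
    N19: 137+59 = 196 > 150
Round 4 — N18, N19 snap.
  N18 sheds 156 kN to N5: 156 each.
    N5: 102+156 = 258 > 130
  N19 sheds 196 kN: no online neighbours, lost.
Round 5 — N5 snaps.
  N5 sheds 258 kN: no online neighbours, lost.
No further breaks.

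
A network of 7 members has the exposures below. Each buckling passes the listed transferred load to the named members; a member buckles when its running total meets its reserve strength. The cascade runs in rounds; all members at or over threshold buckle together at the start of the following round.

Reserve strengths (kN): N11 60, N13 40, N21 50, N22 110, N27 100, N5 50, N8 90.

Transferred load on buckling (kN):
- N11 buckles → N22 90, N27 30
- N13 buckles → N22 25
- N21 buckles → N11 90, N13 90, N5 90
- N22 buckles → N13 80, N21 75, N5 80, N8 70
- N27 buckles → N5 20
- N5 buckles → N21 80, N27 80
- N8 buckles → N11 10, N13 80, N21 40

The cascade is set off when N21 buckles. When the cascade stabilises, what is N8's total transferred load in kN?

70

Round 1 — N21 buckles (initial).
  N11: +90 → 90 ≥ 60
  N13: +90 → 90 ≥ 40
  N5: +90 → 90 ≥ 50
Round 2 — N11, N13, N5 buckle.
  N22: +90+25 → 115 ≥ 110
  N27: +30+80 → 110 ≥ 100
Round 3 — N22, N27 buckle.
  N8: +70 → 70 < 90
No further bucklings.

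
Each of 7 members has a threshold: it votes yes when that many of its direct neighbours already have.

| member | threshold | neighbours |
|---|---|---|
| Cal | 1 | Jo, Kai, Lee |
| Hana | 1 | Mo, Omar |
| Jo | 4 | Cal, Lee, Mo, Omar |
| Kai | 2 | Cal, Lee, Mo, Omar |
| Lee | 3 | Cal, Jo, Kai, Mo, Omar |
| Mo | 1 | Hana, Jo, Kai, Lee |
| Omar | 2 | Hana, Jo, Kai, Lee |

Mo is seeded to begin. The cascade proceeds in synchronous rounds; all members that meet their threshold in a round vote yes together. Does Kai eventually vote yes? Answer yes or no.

Round 1 — Mo votes yes (initial).
Round 2 — checking thresholds:
  Hana: 1 of 2 neighbours ≥ 1, votes yes.
  Jo: 1 of 4 neighbours < 4, below threshold.
  Kai: 1 of 4 neighbours < 2, below threshold.
  Lee: 1 of 5 neighbours < 3, below threshold.
Round 3 — no new yes votes; cascade stops.

no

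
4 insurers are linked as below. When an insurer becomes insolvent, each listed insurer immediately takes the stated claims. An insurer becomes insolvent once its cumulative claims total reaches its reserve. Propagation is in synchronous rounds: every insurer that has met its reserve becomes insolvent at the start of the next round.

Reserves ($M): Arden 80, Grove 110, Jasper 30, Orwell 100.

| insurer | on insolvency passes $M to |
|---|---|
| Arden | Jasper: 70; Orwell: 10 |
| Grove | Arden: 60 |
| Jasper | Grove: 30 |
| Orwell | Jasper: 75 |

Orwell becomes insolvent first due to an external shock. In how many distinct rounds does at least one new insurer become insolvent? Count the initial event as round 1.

2

Round 1 — Orwell becomes insolvent (initial).
  Jasper: +75 → 75 ≥ 30
Round 2 — Jasper becomes insolvent.
  Grove: +30 → 30 < 110
No further insolvencies.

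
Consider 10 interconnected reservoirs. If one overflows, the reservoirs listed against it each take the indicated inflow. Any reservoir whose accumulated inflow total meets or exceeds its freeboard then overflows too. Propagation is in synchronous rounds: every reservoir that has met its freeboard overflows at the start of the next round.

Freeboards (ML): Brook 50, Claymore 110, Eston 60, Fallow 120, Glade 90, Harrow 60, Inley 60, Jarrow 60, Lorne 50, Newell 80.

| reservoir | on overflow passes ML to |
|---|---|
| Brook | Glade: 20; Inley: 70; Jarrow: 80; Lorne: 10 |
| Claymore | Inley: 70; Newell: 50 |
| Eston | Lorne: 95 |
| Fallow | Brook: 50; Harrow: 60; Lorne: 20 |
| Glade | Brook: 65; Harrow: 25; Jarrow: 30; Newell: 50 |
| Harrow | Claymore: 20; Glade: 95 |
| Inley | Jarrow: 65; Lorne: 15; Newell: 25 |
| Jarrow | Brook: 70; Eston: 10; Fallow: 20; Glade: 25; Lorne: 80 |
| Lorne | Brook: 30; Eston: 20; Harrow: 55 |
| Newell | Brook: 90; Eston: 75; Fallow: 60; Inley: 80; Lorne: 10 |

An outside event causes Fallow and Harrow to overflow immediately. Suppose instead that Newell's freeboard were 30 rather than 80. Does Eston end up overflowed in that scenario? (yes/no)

yes

With Newell's freeboard at 30:
Round 1 — Fallow, Harrow overflow (initial).
  Brook: +50 → 50 ≥ 50
  Claymore: +20 → 20 < 110
  Glade: +95 → 95 ≥ 90
  Lorne: +20 → 20 < 50
Round 2 — Brook, Glade overflow.
  Inley: +70 → 70 ≥ 60
  Jarrow: +80+30 → 110 ≥ 60
  Lorne: +10 → 30 < 50
  Newell: +50 → 50 ≥ 30
Round 3 — Inley, Jarrow, Newell overflow.
  Eston: +10+75 → 85 ≥ 60
  Lorne: +15+80+10 → 135 ≥ 50
Round 4 — Eston, Lorne overflow.
No further overflows.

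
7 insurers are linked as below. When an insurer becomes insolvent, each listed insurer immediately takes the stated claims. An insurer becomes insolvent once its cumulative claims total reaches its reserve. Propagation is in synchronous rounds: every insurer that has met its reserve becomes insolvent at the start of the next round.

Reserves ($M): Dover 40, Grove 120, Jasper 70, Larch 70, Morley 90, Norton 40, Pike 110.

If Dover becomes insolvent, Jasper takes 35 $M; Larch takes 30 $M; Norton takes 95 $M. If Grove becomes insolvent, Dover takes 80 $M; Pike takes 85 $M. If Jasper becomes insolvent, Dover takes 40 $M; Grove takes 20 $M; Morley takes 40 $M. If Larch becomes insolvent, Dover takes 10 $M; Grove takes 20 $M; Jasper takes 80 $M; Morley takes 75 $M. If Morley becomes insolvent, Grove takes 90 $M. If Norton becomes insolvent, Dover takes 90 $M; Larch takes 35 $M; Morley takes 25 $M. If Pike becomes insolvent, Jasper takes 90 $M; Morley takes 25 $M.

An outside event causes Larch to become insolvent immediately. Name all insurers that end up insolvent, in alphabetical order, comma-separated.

Dover, Grove, Jasper, Larch, Morley, Norton

Round 1 — Larch becomes insolvent (initial).
  Dover: +10 → 10 < 40
  Grove: +20 → 20 < 120
  Jasper: +80 → 80 ≥ 70
  Morley: +75 → 75 < 90
Round 2 — Jasper becomes insolvent.
  Dover: +40 → 50 ≥ 40
  Grove: +20 → 40 < 120
  Morley: +40 → 115 ≥ 90
Round 3 — Dover, Morley become insolvent.
  Grove: +90 → 130 ≥ 120
  Norton: +95 → 95 ≥ 40
Round 4 — Grove, Norton become insolvent.
  Pike: +85 → 85 < 110
No further insolvencies.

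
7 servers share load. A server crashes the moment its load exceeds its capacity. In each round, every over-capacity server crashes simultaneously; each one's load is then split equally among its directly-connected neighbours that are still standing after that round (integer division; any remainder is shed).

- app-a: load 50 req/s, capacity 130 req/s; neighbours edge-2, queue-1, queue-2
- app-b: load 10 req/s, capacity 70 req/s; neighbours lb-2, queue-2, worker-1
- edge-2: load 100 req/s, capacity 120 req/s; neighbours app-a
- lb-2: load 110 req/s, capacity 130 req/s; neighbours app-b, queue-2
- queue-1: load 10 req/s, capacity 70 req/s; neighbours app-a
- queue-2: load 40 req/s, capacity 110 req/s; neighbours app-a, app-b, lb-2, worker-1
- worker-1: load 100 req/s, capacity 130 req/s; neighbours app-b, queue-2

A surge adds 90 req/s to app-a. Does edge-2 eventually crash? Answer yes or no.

Round 1 — app-a at 140 > 130. app-a crashes.
  app-a sheds 140 req/s to edge-2, queue-1, queue-2: 46 each (2 lost).
    edge-2: 100+46 = 146 > 120
    queue-1: 10+46 = 56 ≤ 70
    queue-2: 40+46 = 86 ≤ 110
Round 2 — edge-2 crashes.
  edge-2 sheds 146 req/s: no online neighbours, lost.
No further crashes.

yes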